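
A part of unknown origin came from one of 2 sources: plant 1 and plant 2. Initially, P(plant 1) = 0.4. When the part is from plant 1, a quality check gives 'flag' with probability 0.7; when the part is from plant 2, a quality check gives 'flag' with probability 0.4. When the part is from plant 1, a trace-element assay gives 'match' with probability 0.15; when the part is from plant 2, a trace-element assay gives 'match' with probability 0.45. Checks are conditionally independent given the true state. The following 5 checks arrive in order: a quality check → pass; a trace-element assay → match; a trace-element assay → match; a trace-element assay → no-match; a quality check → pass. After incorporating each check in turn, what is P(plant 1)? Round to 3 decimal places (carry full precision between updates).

0.028

After a quality check='pass': P(plant 1) = 0.3·0.4000 / (0.3·0.4000 + 0.6·0.6000) ≈ 0.2500
After a trace-element assay='match': P(plant 1) = 0.15·0.2500 / (0.15·0.2500 + 0.45·0.7500) ≈ 0.1000
After a trace-element assay='match': P(plant 1) = 0.15·0.1000 / (0.15·0.1000 + 0.45·0.9000) ≈ 0.0357
After a trace-element assay='no-match': P(plant 1) = 0.85·0.0357 / (0.85·0.0357 + 0.55·0.9643) ≈ 0.0541
After a quality check='pass': P(plant 1) = 0.3·0.0541 / (0.3·0.0541 + 0.6·0.9459) ≈ 0.0278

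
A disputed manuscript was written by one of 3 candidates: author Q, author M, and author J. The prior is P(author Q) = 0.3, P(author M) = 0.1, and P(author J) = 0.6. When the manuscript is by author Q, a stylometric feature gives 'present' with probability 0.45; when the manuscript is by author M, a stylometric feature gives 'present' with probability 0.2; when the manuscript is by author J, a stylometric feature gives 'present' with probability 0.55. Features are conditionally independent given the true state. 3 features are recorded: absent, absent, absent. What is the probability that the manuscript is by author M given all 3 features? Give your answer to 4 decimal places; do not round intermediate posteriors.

0.3287

After 'absent': normaliser = 0.55·0.3000 + 0.8·0.1000 + 0.45·0.6000; P(author Q) ≈ 0.3204, P(author M) ≈ 0.1553, P(author J) ≈ 0.5243
After 'absent': normaliser = 0.55·0.3204 + 0.8·0.1553 + 0.45·0.5243; P(author Q) ≈ 0.3285, P(author M) ≈ 0.2317, P(author J) ≈ 0.4398
After 'absent': normaliser = 0.55·0.3285 + 0.8·0.2317 + 0.45·0.4398; P(author Q) ≈ 0.3204, P(author M) ≈ 0.3287, P(author J) ≈ 0.3510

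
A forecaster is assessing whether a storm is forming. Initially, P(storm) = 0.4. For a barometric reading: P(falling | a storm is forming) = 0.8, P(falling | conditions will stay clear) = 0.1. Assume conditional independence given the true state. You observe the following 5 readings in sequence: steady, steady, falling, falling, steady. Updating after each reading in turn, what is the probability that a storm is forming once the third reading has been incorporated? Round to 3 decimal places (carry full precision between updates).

After 'steady': P(storm) = 0.2·0.4000 / (0.2·0.4000 + 0.9·0.6000) ≈ 0.1290
After 'steady': P(storm) = 0.2·0.1290 / (0.2·0.1290 + 0.9·0.8710) ≈ 0.0319
After 'falling': P(storm) = 0.8·0.0319 / (0.8·0.0319 + 0.1·0.9681) ≈ 0.2085

0.208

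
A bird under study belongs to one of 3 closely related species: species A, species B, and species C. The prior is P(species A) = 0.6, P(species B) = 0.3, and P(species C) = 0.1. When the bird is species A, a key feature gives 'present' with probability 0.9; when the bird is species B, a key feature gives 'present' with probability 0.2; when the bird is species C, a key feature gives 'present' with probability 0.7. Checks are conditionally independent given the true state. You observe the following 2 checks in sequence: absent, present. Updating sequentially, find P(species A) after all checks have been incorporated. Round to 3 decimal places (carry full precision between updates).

After 'absent': normaliser = 0.1·0.6000 + 0.8·0.3000 + 0.3·0.1000; P(species A) ≈ 0.1818, P(species B) ≈ 0.7273, P(species C) ≈ 0.0909
After 'present': normaliser = 0.9·0.1818 + 0.2·0.7273 + 0.7·0.0909; P(species A) ≈ 0.4390, P(species B) ≈ 0.3902, P(species C) ≈ 0.1707

0.439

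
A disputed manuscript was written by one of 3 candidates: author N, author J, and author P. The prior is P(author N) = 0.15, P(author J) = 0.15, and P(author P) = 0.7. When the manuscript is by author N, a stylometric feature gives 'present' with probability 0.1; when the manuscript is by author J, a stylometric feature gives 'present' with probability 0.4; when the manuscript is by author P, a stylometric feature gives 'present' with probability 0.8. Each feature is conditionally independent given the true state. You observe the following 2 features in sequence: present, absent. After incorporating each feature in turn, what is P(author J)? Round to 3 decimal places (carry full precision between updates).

0.223

After 'present': normaliser = 0.1·0.1500 + 0.4·0.1500 + 0.8·0.7000; P(author N) ≈ 0.0236, P(author J) ≈ 0.0945, P(author P) ≈ 0.8819
After 'absent': normaliser = 0.9·0.0236 + 0.6·0.0945 + 0.2·0.8819; P(author N) ≈ 0.0836, P(author J) ≈ 0.2229, P(author P) ≈ 0.6935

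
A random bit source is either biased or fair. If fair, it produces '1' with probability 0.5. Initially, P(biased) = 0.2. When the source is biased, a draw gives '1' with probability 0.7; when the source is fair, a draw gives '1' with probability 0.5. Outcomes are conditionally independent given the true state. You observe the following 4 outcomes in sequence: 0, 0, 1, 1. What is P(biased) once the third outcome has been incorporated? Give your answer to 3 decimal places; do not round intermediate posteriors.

0.112

Each posterior becomes the prior for the next update.
After '0': P(biased) = 0.3·0.2000 / (0.3·0.2000 + 0.5·0.8000) ≈ 0.1304
After '0': P(biased) = 0.3·0.1304 / (0.3·0.1304 + 0.5·0.8696) ≈ 0.0826
After '1': P(biased) = 0.7·0.0826 / (0.7·0.0826 + 0.5·0.9174) ≈ 0.1119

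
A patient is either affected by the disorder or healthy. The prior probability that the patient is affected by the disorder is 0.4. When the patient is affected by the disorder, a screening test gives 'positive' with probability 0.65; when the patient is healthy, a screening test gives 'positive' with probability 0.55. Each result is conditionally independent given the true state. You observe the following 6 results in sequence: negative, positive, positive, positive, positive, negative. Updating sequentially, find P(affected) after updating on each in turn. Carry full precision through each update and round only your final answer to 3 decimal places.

After 'negative': P(affected) = 0.35·0.4000 / (0.35·0.4000 + 0.45·0.6000) ≈ 0.3415
After 'positive': P(affected) = 0.65·0.3415 / (0.65·0.3415 + 0.55·0.6585) ≈ 0.3800
After 'positive': P(affected) = 0.65·0.3800 / (0.65·0.3800 + 0.55·0.6200) ≈ 0.4200
After 'positive': P(affected) = 0.65·0.4200 / (0.65·0.4200 + 0.55·0.5800) ≈ 0.4612
After 'positive': P(affected) = 0.65·0.4612 / (0.65·0.4612 + 0.55·0.5388) ≈ 0.5029
After 'negative': P(affected) = 0.35·0.5029 / (0.35·0.5029 + 0.45·0.4971) ≈ 0.4403

0.440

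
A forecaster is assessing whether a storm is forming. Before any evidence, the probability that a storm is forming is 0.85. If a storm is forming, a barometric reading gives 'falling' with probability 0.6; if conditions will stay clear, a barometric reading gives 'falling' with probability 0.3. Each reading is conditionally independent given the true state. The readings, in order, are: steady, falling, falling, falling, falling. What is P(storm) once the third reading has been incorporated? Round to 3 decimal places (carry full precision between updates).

After 'steady': P(storm) = 0.4·0.8500 / (0.4·0.8500 + 0.7·0.1500) ≈ 0.7640
After 'falling': P(storm) = 0.6·0.7640 / (0.6·0.7640 + 0.3·0.2360) ≈ 0.8662
After 'falling': P(storm) = 0.6·0.8662 / (0.6·0.8662 + 0.3·0.1338) ≈ 0.9283

0.928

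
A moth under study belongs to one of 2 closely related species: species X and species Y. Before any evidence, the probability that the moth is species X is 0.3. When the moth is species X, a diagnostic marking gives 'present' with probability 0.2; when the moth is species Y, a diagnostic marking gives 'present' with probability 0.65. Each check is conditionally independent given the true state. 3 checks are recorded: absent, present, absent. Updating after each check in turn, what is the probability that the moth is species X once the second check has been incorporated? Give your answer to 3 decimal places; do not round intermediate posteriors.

0.232

After 'absent': P(species X) = 0.8·0.3000 / (0.8·0.3000 + 0.35·0.7000) ≈ 0.4948
After 'present': P(species X) = 0.2·0.4948 / (0.2·0.4948 + 0.65·0.5052) ≈ 0.2316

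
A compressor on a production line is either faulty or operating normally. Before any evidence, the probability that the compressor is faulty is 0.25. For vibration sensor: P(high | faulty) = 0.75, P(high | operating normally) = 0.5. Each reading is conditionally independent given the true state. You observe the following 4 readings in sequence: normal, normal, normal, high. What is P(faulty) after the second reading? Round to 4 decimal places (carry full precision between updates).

After 'normal': P(faulty) = 0.25·0.2500 / (0.25·0.2500 + 0.5·0.7500) ≈ 0.1429
After 'normal': P(faulty) = 0.25·0.1429 / (0.25·0.1429 + 0.5·0.8571) ≈ 0.0769

0.0769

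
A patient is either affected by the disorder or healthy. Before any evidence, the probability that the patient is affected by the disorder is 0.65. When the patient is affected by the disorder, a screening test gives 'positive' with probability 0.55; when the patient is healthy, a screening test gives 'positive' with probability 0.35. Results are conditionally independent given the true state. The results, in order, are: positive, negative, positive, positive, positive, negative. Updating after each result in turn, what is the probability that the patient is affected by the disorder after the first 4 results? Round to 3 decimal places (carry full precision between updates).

After 'positive': P(affected) = 0.55·0.6500 / (0.55·0.6500 + 0.35·0.3500) ≈ 0.7448
After 'negative': P(affected) = 0.45·0.7448 / (0.45·0.7448 + 0.65·0.2552) ≈ 0.6689
After 'positive': P(affected) = 0.55·0.6689 / (0.55·0.6689 + 0.35·0.3311) ≈ 0.7605
After 'positive': P(affected) = 0.55·0.7605 / (0.55·0.7605 + 0.35·0.2395) ≈ 0.8330

0.833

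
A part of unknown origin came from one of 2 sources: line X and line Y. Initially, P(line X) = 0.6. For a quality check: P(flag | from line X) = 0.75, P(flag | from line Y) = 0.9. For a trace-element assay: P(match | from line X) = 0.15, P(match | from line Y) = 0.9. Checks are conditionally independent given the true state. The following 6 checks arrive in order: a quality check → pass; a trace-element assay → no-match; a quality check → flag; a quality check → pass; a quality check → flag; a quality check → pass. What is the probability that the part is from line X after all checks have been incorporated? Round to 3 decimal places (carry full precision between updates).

0.993

Each posterior becomes the prior for the next update.
After a quality check='pass': P(line X) = 0.25·0.6000 / (0.25·0.6000 + 0.1·0.4000) ≈ 0.7895
After a trace-element assay='no-match': P(line X) = 0.85·0.7895 / (0.85·0.7895 + 0.1·0.2105) ≈ 0.9696
After a quality check='flag': P(line X) = 0.75·0.9696 / (0.75·0.9696 + 0.9·0.0304) ≈ 0.9637
After a quality check='pass': P(line X) = 0.25·0.9637 / (0.25·0.9637 + 0.1·0.0363) ≈ 0.9852
After a quality check='flag': P(line X) = 0.75·0.9852 / (0.75·0.9852 + 0.9·0.0148) ≈ 0.9823
After a quality check='pass': P(line X) = 0.25·0.9823 / (0.25·0.9823 + 0.1·0.0177) ≈ 0.9928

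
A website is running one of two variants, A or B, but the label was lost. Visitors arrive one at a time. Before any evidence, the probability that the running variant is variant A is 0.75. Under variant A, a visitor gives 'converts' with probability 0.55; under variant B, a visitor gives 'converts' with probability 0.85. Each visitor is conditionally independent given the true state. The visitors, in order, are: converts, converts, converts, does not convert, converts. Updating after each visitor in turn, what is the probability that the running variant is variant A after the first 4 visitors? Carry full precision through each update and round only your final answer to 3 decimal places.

After 'converts': P(A) = 0.55·0.7500 / (0.55·0.7500 + 0.85·0.2500) ≈ 0.6600
After 'converts': P(A) = 0.55·0.6600 / (0.55·0.6600 + 0.85·0.3400) ≈ 0.5567
After 'converts': P(A) = 0.55·0.5567 / (0.55·0.5567 + 0.85·0.4433) ≈ 0.4483
After 'does not convert': P(A) = 0.45·0.4483 / (0.45·0.4483 + 0.15·0.5517) ≈ 0.7092

0.709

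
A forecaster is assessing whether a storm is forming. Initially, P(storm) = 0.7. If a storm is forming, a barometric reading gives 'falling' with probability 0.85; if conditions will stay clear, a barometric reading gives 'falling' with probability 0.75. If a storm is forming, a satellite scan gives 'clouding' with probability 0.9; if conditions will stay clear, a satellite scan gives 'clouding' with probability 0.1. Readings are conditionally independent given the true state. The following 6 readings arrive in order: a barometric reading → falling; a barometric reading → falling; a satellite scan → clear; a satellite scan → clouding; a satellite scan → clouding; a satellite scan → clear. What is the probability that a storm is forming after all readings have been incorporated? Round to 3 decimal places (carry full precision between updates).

0.750

After a barometric reading='falling': P(storm) = 0.85·0.7000 / (0.85·0.7000 + 0.75·0.3000) ≈ 0.7256
After a barometric reading='falling': P(storm) = 0.85·0.7256 / (0.85·0.7256 + 0.75·0.2744) ≈ 0.7498
After a satellite scan='clear': P(storm) = 0.1·0.7498 / (0.1·0.7498 + 0.9·0.2502) ≈ 0.2498
After a satellite scan='clouding': P(storm) = 0.9·0.2498 / (0.9·0.2498 + 0.1·0.7502) ≈ 0.7498
After a satellite scan='clouding': P(storm) = 0.9·0.7498 / (0.9·0.7498 + 0.1·0.2502) ≈ 0.9643
After a satellite scan='clear': P(storm) = 0.1·0.9643 / (0.1·0.9643 + 0.9·0.0357) ≈ 0.7498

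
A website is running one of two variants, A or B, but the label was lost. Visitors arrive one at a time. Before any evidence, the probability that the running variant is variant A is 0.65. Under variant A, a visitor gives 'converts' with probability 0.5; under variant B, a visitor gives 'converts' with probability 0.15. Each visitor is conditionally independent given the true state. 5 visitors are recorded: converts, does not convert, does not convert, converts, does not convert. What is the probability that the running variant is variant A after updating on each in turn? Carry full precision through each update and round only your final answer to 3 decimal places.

Each posterior becomes the prior for the next update.
After 'converts': P(A) = 0.5·0.6500 / (0.5·0.6500 + 0.15·0.3500) ≈ 0.8609
After 'does not convert': P(A) = 0.5·0.8609 / (0.5·0.8609 + 0.85·0.1391) ≈ 0.7846
After 'does not convert': P(A) = 0.5·0.7846 / (0.5·0.7846 + 0.85·0.2154) ≈ 0.6817
After 'converts': P(A) = 0.5·0.6817 / (0.5·0.6817 + 0.15·0.3183) ≈ 0.8772
After 'does not convert': P(A) = 0.5·0.8772 / (0.5·0.8772 + 0.85·0.1228) ≈ 0.8077

0.808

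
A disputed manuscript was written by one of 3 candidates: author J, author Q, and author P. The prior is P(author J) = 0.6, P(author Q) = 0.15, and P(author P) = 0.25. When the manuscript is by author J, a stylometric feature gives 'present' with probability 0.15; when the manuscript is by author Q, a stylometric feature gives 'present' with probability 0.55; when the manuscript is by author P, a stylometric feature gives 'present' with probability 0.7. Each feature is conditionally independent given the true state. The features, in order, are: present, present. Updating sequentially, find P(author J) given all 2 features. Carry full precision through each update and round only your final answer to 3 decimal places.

After 'present': normaliser = 0.15·0.6000 + 0.55·0.1500 + 0.7·0.2500; P(author J) ≈ 0.2590, P(author Q) ≈ 0.2374, P(author P) ≈ 0.5036
After 'present': normaliser = 0.15·0.2590 + 0.55·0.2374 + 0.7·0.5036; P(author J) ≈ 0.0744, P(author Q) ≈ 0.2502, P(author P) ≈ 0.6754

0.074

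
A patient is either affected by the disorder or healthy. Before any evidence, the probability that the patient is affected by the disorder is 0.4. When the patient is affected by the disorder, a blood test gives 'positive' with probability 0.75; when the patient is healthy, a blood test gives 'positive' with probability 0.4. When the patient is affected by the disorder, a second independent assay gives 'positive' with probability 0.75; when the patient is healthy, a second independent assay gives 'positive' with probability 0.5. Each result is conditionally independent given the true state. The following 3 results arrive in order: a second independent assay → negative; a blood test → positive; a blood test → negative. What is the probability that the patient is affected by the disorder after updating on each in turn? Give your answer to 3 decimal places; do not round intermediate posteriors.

0.207

Apply Bayes' rule sequentially, carrying P(affected) forward.
After a second independent assay='negative': P(affected) = 0.25·0.4000 / (0.25·0.4000 + 0.5·0.6000) ≈ 0.2500
After a blood test='positive': P(affected) = 0.75·0.2500 / (0.75·0.2500 + 0.4·0.7500) ≈ 0.3846
After a blood test='negative': P(affected) = 0.25·0.3846 / (0.25·0.3846 + 0.6·0.6154) ≈ 0.2066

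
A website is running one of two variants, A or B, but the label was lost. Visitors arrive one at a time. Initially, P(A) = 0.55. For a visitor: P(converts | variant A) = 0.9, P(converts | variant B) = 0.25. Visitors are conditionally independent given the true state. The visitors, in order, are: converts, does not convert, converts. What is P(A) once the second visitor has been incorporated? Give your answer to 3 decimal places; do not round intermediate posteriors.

After 'converts': P(A) = 0.9·0.5500 / (0.9·0.5500 + 0.25·0.4500) ≈ 0.8148
After 'does not convert': P(A) = 0.1·0.8148 / (0.1·0.8148 + 0.75·0.1852) ≈ 0.3697

0.370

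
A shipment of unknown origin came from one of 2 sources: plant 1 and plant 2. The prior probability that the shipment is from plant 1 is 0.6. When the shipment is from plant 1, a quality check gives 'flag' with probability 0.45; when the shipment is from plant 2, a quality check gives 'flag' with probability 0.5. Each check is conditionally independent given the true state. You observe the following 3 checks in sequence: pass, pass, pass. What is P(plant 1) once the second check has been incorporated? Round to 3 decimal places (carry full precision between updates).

0.645

After 'pass': P(plant 1) = 0.55·0.6000 / (0.55·0.6000 + 0.5·0.4000) ≈ 0.6226
After 'pass': P(plant 1) = 0.55·0.6226 / (0.55·0.6226 + 0.5·0.3774) ≈ 0.6448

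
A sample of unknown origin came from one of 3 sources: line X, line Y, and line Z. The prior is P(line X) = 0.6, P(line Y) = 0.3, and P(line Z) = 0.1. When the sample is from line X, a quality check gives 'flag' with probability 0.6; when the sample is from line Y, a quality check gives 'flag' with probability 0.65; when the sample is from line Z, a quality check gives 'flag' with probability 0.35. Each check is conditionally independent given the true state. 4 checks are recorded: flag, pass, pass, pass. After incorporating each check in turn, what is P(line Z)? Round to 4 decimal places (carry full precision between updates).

After 'flag': normaliser = 0.6·0.6000 + 0.65·0.3000 + 0.35·0.1000; P(line X) ≈ 0.6102, P(line Y) ≈ 0.3305, P(line Z) ≈ 0.0593
After 'pass': normaliser = 0.4·0.6102 + 0.35·0.3305 + 0.65·0.0593; P(line X) ≈ 0.6128, P(line Y) ≈ 0.2904, P(line Z) ≈ 0.0968
After 'pass': normaliser = 0.4·0.6128 + 0.35·0.2904 + 0.65·0.0968; P(line X) ≈ 0.5983, P(line Y) ≈ 0.2481, P(line Z) ≈ 0.1536
After 'pass': normaliser = 0.4·0.5983 + 0.35·0.2481 + 0.65·0.1536; P(line X) ≈ 0.5618, P(line Y) ≈ 0.2039, P(line Z) ≈ 0.2344

0.2344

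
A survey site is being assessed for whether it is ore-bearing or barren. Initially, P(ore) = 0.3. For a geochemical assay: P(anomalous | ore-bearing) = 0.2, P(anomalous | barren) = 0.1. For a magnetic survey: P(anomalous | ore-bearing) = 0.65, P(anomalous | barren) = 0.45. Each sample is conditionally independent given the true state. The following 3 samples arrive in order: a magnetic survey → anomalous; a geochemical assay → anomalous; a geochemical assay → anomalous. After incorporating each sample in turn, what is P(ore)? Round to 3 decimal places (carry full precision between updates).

After a magnetic survey='anomalous': P(ore) = 0.65·0.3000 / (0.65·0.3000 + 0.45·0.7000) ≈ 0.3824
After a geochemical assay='anomalous': P(ore) = 0.2·0.3824 / (0.2·0.3824 + 0.1·0.6176) ≈ 0.5532
After a geochemical assay='anomalous': P(ore) = 0.2·0.5532 / (0.2·0.5532 + 0.1·0.4468) ≈ 0.7123

0.712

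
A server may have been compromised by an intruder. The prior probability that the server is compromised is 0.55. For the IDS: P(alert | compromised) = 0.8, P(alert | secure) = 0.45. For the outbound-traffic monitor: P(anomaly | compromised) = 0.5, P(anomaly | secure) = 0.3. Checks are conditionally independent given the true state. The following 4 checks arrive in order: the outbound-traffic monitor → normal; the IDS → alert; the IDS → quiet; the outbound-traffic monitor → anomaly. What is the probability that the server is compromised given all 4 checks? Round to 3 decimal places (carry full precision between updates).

0.485

Each posterior becomes the prior for the next update.
After the outbound-traffic monitor='normal': P(compromised) = 0.5·0.5500 / (0.5·0.5500 + 0.7·0.4500) ≈ 0.4661
After the IDS='alert': P(compromised) = 0.8·0.4661 / (0.8·0.4661 + 0.45·0.5339) ≈ 0.6082
After the IDS='quiet': P(compromised) = 0.2·0.6082 / (0.2·0.6082 + 0.55·0.3918) ≈ 0.3608
After the outbound-traffic monitor='anomaly': P(compromised) = 0.5·0.3608 / (0.5·0.3608 + 0.3·0.6392) ≈ 0.4847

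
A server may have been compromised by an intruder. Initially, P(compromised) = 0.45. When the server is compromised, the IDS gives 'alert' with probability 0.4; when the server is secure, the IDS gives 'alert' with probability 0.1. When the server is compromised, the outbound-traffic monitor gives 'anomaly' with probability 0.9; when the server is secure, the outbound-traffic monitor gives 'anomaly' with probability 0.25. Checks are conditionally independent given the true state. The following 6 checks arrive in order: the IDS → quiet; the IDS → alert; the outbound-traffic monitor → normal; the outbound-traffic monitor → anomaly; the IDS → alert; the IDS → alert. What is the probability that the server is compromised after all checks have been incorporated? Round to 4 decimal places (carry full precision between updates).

0.9437

After the IDS='quiet': P(compromised) = 0.6·0.4500 / (0.6·0.4500 + 0.9·0.5500) ≈ 0.3529
After the IDS='alert': P(compromised) = 0.4·0.3529 / (0.4·0.3529 + 0.1·0.6471) ≈ 0.6857
After the outbound-traffic monitor='normal': P(compromised) = 0.1·0.6857 / (0.1·0.6857 + 0.75·0.3143) ≈ 0.2254
After the outbound-traffic monitor='anomaly': P(compromised) = 0.9·0.2254 / (0.9·0.2254 + 0.25·0.7746) ≈ 0.5115
After the IDS='alert': P(compromised) = 0.4·0.5115 / (0.4·0.5115 + 0.1·0.4885) ≈ 0.8073
After the IDS='alert': P(compromised) = 0.4·0.8073 / (0.4·0.8073 + 0.1·0.1927) ≈ 0.9437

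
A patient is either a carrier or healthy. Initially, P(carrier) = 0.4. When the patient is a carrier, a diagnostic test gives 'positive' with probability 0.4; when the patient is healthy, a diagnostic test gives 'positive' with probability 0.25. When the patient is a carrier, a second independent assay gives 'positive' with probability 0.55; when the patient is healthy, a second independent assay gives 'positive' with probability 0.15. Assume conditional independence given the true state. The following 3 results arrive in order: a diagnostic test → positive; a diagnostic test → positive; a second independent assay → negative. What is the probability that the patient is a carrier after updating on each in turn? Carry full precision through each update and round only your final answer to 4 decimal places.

0.4747

After a diagnostic test='positive': P(carrier) = 0.4·0.4000 / (0.4·0.4000 + 0.25·0.6000) ≈ 0.5161
After a diagnostic test='positive': P(carrier) = 0.4·0.5161 / (0.4·0.5161 + 0.25·0.4839) ≈ 0.6305
After a second independent assay='negative': P(carrier) = 0.45·0.6305 / (0.45·0.6305 + 0.85·0.3695) ≈ 0.4747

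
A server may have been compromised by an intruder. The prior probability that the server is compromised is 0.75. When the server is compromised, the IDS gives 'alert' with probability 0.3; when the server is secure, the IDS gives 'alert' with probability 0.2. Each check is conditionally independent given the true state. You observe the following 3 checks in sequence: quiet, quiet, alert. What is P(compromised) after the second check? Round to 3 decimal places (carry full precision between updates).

Apply Bayes' rule sequentially, carrying P(compromised) forward.
After 'quiet': P(compromised) = 0.7·0.7500 / (0.7·0.7500 + 0.8·0.2500) ≈ 0.7241
After 'quiet': P(compromised) = 0.7·0.7241 / (0.7·0.7241 + 0.8·0.2759) ≈ 0.6967

0.697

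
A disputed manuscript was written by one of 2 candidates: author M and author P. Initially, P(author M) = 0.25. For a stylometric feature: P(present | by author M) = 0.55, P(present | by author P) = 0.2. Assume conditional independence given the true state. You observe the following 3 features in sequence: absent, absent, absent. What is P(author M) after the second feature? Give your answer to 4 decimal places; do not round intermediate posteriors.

0.0954

Apply Bayes' rule sequentially, carrying P(author M) forward.
After 'absent': P(author M) = 0.45·0.2500 / (0.45·0.2500 + 0.8·0.7500) ≈ 0.1579
After 'absent': P(author M) = 0.45·0.1579 / (0.45·0.1579 + 0.8·0.8421) ≈ 0.0954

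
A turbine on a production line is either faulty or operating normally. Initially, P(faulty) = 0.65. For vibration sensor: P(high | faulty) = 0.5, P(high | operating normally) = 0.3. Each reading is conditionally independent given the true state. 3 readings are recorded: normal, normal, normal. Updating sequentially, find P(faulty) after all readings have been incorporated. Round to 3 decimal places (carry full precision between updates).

Apply Bayes' rule sequentially, carrying P(faulty) forward.
After 'normal': P(faulty) = 0.5·0.6500 / (0.5·0.6500 + 0.7·0.3500) ≈ 0.5702
After 'normal': P(faulty) = 0.5·0.5702 / (0.5·0.5702 + 0.7·0.4298) ≈ 0.4865
After 'normal': P(faulty) = 0.5·0.4865 / (0.5·0.4865 + 0.7·0.5135) ≈ 0.4036

0.404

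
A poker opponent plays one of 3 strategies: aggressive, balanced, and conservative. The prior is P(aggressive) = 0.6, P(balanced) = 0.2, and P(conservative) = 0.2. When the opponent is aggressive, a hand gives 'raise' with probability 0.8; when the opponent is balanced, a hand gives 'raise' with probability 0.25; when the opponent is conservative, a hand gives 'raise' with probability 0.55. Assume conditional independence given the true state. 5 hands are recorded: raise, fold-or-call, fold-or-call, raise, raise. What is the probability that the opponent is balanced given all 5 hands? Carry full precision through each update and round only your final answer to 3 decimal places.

0.085

After 'raise': normaliser = 0.8·0.6000 + 0.25·0.2000 + 0.55·0.2000; P(aggressive) ≈ 0.7500, P(balanced) ≈ 0.0781, P(conservative) ≈ 0.1719
After 'fold-or-call': normaliser = 0.2·0.7500 + 0.75·0.0781 + 0.45·0.1719; P(aggressive) ≈ 0.5246, P(balanced) ≈ 0.2049, P(conservative) ≈ 0.2705
After 'fold-or-call': normaliser = 0.2·0.5246 + 0.75·0.2049 + 0.45·0.2705; P(aggressive) ≈ 0.2759, P(balanced) ≈ 0.4041, P(conservative) ≈ 0.3200
After 'raise': normaliser = 0.8·0.2759 + 0.25·0.4041 + 0.55·0.3200; P(aggressive) ≈ 0.4434, P(balanced) ≈ 0.2030, P(conservative) ≈ 0.3536
After 'raise': normaliser = 0.8·0.4434 + 0.25·0.2030 + 0.55·0.3536; P(aggressive) ≈ 0.5912, P(balanced) ≈ 0.0846, P(conservative) ≈ 0.3242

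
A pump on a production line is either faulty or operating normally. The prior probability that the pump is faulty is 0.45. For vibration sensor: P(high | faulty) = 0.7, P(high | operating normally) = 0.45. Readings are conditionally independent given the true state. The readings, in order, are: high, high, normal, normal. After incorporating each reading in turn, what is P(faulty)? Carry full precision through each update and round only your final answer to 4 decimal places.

After 'high': P(faulty) = 0.7·0.4500 / (0.7·0.4500 + 0.45·0.5500) ≈ 0.5600
After 'high': P(faulty) = 0.7·0.5600 / (0.7·0.5600 + 0.45·0.4400) ≈ 0.6644
After 'normal': P(faulty) = 0.3·0.6644 / (0.3·0.6644 + 0.55·0.3356) ≈ 0.5192
After 'normal': P(faulty) = 0.3·0.5192 / (0.3·0.5192 + 0.55·0.4808) ≈ 0.3707

0.3707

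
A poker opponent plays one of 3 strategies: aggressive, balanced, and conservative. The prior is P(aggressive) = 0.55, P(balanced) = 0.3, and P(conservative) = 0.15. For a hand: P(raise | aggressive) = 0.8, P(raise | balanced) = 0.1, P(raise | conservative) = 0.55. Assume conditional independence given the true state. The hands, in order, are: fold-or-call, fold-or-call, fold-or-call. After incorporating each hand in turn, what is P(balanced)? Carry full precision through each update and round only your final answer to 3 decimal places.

After 'fold-or-call': normaliser = 0.2·0.5500 + 0.9·0.3000 + 0.45·0.1500; P(aggressive) ≈ 0.2458, P(balanced) ≈ 0.6034, P(conservative) ≈ 0.1508
After 'fold-or-call': normaliser = 0.2·0.2458 + 0.9·0.6034 + 0.45·0.1508; P(aggressive) ≈ 0.0745, P(balanced) ≈ 0.8227, P(conservative) ≈ 0.1028
After 'fold-or-call': normaliser = 0.2·0.0745 + 0.9·0.8227 + 0.45·0.1028; P(aggressive) ≈ 0.0186, P(balanced) ≈ 0.9237, P(conservative) ≈ 0.0577

0.924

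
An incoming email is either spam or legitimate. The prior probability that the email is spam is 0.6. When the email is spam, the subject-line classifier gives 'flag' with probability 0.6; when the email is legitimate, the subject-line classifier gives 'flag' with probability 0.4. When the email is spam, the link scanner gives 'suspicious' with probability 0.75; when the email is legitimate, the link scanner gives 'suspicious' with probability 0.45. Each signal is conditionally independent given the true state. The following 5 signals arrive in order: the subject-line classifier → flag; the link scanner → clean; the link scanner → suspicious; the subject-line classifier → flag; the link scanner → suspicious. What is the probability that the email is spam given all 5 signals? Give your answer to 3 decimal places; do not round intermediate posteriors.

0.810

After the subject-line classifier='flag': P(spam) = 0.6·0.6000 / (0.6·0.6000 + 0.4·0.4000) ≈ 0.6923
After the link scanner='clean': P(spam) = 0.25·0.6923 / (0.25·0.6923 + 0.55·0.3077) ≈ 0.5056
After the link scanner='suspicious': P(spam) = 0.75·0.5056 / (0.75·0.5056 + 0.45·0.4944) ≈ 0.6303
After the subject-line classifier='flag': P(spam) = 0.6·0.6303 / (0.6·0.6303 + 0.4·0.3697) ≈ 0.7188
After the link scanner='suspicious': P(spam) = 0.75·0.7188 / (0.75·0.7188 + 0.45·0.2812) ≈ 0.8099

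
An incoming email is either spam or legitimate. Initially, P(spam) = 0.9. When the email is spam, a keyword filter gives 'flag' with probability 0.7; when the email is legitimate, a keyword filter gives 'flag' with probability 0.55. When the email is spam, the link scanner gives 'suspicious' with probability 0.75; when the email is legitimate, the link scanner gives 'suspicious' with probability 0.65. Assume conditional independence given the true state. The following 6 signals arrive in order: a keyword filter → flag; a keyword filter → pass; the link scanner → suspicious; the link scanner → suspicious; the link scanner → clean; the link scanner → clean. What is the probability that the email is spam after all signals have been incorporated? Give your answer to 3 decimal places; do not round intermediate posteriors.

Each posterior becomes the prior for the next update.
After a keyword filter='flag': P(spam) = 0.7·0.9000 / (0.7·0.9000 + 0.55·0.1000) ≈ 0.9197
After a keyword filter='pass': P(spam) = 0.3·0.9197 / (0.3·0.9197 + 0.45·0.0803) ≈ 0.8842
After the link scanner='suspicious': P(spam) = 0.75·0.8842 / (0.75·0.8842 + 0.65·0.1158) ≈ 0.8981
After the link scanner='suspicious': P(spam) = 0.75·0.8981 / (0.75·0.8981 + 0.65·0.1019) ≈ 0.9104
After the link scanner='clean': P(spam) = 0.25·0.9104 / (0.25·0.9104 + 0.35·0.0896) ≈ 0.8790
After the link scanner='clean': P(spam) = 0.25·0.8790 / (0.25·0.8790 + 0.35·0.1210) ≈ 0.8384

0.838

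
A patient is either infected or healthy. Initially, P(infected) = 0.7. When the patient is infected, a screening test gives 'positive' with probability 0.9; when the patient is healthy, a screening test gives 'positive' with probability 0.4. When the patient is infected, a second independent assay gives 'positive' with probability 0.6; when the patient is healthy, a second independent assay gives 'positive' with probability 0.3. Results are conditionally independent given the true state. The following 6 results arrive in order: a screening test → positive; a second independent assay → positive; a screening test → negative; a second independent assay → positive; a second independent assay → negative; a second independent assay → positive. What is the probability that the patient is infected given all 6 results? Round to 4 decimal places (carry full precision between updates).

After a screening test='positive': P(infected) = 0.9·0.7000 / (0.9·0.7000 + 0.4·0.3000) ≈ 0.8400
After a second independent assay='positive': P(infected) = 0.6·0.8400 / (0.6·0.8400 + 0.3·0.1600) ≈ 0.9130
After a screening test='negative': P(infected) = 0.1·0.9130 / (0.1·0.9130 + 0.6·0.0870) ≈ 0.6364
After a second independent assay='positive': P(infected) = 0.6·0.6364 / (0.6·0.6364 + 0.3·0.3636) ≈ 0.7778
After a second independent assay='negative': P(infected) = 0.4·0.7778 / (0.4·0.7778 + 0.7·0.2222) ≈ 0.6667
After a second independent assay='positive': P(infected) = 0.6·0.6667 / (0.6·0.6667 + 0.3·0.3333) ≈ 0.8000

0.8000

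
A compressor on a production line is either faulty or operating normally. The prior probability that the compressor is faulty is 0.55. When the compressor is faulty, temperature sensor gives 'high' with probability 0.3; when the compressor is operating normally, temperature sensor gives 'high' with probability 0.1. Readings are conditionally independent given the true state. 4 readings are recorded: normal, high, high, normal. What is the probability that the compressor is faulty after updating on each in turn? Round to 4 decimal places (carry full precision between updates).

0.8694

After 'normal': P(faulty) = 0.7·0.5500 / (0.7·0.5500 + 0.9·0.4500) ≈ 0.4873
After 'high': P(faulty) = 0.3·0.4873 / (0.3·0.4873 + 0.1·0.5127) ≈ 0.7404
After 'high': P(faulty) = 0.3·0.7404 / (0.3·0.7404 + 0.1·0.2596) ≈ 0.8953
After 'normal': P(faulty) = 0.7·0.8953 / (0.7·0.8953 + 0.9·0.1047) ≈ 0.8694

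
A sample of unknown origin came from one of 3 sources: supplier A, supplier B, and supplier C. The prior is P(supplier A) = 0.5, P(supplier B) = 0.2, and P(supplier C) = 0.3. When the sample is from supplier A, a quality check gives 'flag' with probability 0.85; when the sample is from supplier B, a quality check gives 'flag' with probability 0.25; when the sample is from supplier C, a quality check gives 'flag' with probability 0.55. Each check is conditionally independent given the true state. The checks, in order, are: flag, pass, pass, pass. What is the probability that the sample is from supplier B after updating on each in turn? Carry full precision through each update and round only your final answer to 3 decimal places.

Each posterior becomes the prior for the next update.
After 'flag': normaliser = 0.85·0.5000 + 0.25·0.2000 + 0.55·0.3000; P(supplier A) ≈ 0.6641, P(supplier B) ≈ 0.0781, P(supplier C) ≈ 0.2578
After 'pass': normaliser = 0.15·0.6641 + 0.75·0.0781 + 0.45·0.2578; P(supplier A) ≈ 0.3632, P(supplier B) ≈ 0.2137, P(supplier C) ≈ 0.4231
After 'pass': normaliser = 0.15·0.3632 + 0.75·0.2137 + 0.45·0.4231; P(supplier A) ≈ 0.1345, P(supplier B) ≈ 0.3956, P(supplier C) ≈ 0.4699
After 'pass': normaliser = 0.15·0.1345 + 0.75·0.3956 + 0.45·0.4699; P(supplier A) ≈ 0.0382, P(supplier B) ≈ 0.5615, P(supplier C) ≈ 0.4003

0.562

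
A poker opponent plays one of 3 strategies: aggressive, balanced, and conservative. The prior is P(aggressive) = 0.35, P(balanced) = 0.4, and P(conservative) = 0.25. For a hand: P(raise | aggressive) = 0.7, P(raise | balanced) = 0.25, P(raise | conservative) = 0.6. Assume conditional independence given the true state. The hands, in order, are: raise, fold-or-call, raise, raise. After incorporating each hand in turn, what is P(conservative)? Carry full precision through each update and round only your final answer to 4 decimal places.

0.3467

After 'raise': normaliser = 0.7·0.3500 + 0.25·0.4000 + 0.6·0.2500; P(aggressive) ≈ 0.4949, P(balanced) ≈ 0.2020, P(conservative) ≈ 0.3030
After 'fold-or-call': normaliser = 0.3·0.4949 + 0.75·0.2020 + 0.4·0.3030; P(aggressive) ≈ 0.3525, P(balanced) ≈ 0.3597, P(conservative) ≈ 0.2878
After 'raise': normaliser = 0.7·0.3525 + 0.25·0.3597 + 0.6·0.2878; P(aggressive) ≈ 0.4845, P(balanced) ≈ 0.1766, P(conservative) ≈ 0.3390
After 'raise': normaliser = 0.7·0.4845 + 0.25·0.1766 + 0.6·0.3390; P(aggressive) ≈ 0.5781, P(balanced) ≈ 0.0752, P(conservative) ≈ 0.3467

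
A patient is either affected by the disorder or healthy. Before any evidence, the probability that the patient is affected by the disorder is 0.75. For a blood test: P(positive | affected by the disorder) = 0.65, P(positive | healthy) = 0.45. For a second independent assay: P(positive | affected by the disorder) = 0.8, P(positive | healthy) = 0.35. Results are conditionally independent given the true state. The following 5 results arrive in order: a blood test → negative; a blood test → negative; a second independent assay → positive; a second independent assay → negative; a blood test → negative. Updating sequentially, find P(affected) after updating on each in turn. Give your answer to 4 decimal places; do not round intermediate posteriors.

0.3522

After a blood test='negative': P(affected) = 0.35·0.7500 / (0.35·0.7500 + 0.55·0.2500) ≈ 0.6562
After a blood test='negative': P(affected) = 0.35·0.6562 / (0.35·0.6562 + 0.55·0.3438) ≈ 0.5485
After a second independent assay='positive': P(affected) = 0.8·0.5485 / (0.8·0.5485 + 0.35·0.4515) ≈ 0.7352
After a second independent assay='negative': P(affected) = 0.2·0.7352 / (0.2·0.7352 + 0.65·0.2648) ≈ 0.4607
After a blood test='negative': P(affected) = 0.35·0.4607 / (0.35·0.4607 + 0.55·0.5393) ≈ 0.3522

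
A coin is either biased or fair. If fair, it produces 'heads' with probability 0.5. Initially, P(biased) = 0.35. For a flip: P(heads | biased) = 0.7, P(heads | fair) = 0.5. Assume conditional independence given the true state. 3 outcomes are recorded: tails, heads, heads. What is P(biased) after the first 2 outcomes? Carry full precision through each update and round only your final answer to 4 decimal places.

0.3114

Each posterior becomes the prior for the next update.
After 'tails': P(biased) = 0.3·0.3500 / (0.3·0.3500 + 0.5·0.6500) ≈ 0.2442
After 'heads': P(biased) = 0.7·0.2442 / (0.7·0.2442 + 0.5·0.7558) ≈ 0.3114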